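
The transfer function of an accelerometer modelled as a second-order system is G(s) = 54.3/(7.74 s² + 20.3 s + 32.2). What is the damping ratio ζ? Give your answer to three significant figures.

Dividing through by 7.74: denominator becomes s² + 2.623 s + 4.160.
So ω_n = √4.160 = 2.04 rad/s and ζ = 2.623/(2·2.04) = 0.643.

ζ ≈ 0.643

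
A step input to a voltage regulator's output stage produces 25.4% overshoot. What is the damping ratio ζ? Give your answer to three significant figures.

ζ = −ln(OS)/√(π² + (ln OS)²). With OS = 0.254, ln OS = −1.370 and ζ = 1.370/3.427 = 0.400.

ζ ≈ 0.400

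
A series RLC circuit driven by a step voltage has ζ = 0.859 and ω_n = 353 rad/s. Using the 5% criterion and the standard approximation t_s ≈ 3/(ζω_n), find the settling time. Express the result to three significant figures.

t_s ≈ 0.00989 s

t_s ≈ 3/(ζω_n) = 3/(0.859 × 353) = 0.00989 s.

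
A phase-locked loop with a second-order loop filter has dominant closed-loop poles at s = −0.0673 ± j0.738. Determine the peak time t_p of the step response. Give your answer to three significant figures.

t_p = π/ω_d with ω_d = 0.738 (the imaginary part), so t_p = 4.26 s.

t_p ≈ 4.26 s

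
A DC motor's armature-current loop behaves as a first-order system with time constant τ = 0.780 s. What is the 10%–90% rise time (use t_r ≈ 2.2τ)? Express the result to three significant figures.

t_r ≈ 1.72 s

t_r ≈ 2.2τ = 1.72 s.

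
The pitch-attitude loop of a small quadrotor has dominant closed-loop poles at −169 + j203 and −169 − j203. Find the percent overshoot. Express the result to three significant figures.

|pole| = ω_n = √(169² + 203²) = 264 rad/s; ζ = cos θ = σ/ω_n = 0.640.
%OS = 100·exp(−πζ/√(1−ζ²)) = 7.31%.

%OS ≈ 7.31%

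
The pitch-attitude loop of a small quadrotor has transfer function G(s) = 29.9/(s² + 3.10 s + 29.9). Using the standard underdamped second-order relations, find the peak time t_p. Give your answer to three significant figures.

t_p ≈ 0.599 s

Matching coefficients with s² + 2ζω_n s + ω_n² gives ω_n² = 29.9 ⇒ ω_n = 5.47 rad/s, and ζ = 3.10/(2ω_n) = 0.283.
ω_d = ω_n√(1−ζ²) = 5.24 rad/s. Then t_p = π/ω_d = 0.599 s.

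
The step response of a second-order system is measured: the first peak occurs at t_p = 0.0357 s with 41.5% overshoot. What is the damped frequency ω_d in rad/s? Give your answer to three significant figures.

t_p = π/ω_d, so ω_d = π/0.0357 = 88.0 rad/s.

ω_d ≈ 88.0 rad/s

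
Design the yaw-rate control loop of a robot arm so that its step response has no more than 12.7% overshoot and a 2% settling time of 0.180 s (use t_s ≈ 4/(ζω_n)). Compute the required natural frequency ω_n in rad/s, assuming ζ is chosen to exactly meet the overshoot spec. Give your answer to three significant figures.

Inverting the overshoot relation: ζ = |ln 0.127|/√(π² + ln²0.127) = 0.549.
From t_s ≈ 4/(ζω_n): ω_n = 4/(ζ·t_s) = 4/(0.549·0.180) = 40.5 rad/s.

ω_n ≈ 40.5 rad/s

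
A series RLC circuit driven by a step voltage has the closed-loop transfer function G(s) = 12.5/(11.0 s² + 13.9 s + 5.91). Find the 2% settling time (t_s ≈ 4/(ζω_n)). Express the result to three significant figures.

t_s ≈ 6.33 s

Dividing through by 11.0: denominator becomes s² + 1.264 s + 0.5373.
So ω_n = √0.5373 = 0.733 rad/s and ζ = 1.264/(2·0.733) = 0.862.
t_s ≈ 4/(ζω_n) = 6.33 s.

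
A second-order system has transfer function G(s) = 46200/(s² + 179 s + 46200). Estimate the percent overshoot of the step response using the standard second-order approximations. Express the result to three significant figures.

ω_n = √46200 = 215 rad/s; ζ = 179/(2·215) = 0.416.
%OS = 100 e^{−πζ/√(1−ζ²)} with ζ = 0.416 gives 23.7%.

%OS ≈ 23.7%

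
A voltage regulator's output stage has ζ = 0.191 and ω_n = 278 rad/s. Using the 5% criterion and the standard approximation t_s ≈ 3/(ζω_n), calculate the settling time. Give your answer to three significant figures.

t_s ≈ 3/(ζω_n) = 3/(0.191 × 278) = 0.0565 s.

t_s ≈ 0.0565 s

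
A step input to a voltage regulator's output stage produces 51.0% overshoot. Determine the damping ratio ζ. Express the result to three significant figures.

ζ ≈ 0.210

ζ = −ln(OS)/√(π² + (ln OS)²). With OS = 0.510, ln OS = −0.6733 and ζ = 0.6733/3.213 = 0.210.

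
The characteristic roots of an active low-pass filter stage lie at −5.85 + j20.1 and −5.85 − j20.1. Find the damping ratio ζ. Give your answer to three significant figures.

ζ ≈ 0.279

The poles are at −σ ± jω_d with σ = 5.85 and ω_d = 20.1, so ω_n = √(σ²+ω_d²) = 20.9 rad/s and ζ = σ/ω_n = 0.279.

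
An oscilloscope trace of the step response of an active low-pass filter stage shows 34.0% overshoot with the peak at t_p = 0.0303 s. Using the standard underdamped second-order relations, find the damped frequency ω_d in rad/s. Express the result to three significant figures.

ω_d ≈ 104 rad/s

t_p = π/ω_d, so ω_d = π/0.0303 = 104 rad/s.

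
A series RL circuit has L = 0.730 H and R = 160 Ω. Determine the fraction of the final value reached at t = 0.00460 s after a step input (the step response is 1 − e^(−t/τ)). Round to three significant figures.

y/y_∞ ≈ 0.635

τ = L/R = 0.730/160 = 0.00456 s.
y(t)/y_∞ = 1 − e^(−t/τ) = 1 − e^(−0.00460/0.00456) = 1 − e^(−1.01) = 0.635.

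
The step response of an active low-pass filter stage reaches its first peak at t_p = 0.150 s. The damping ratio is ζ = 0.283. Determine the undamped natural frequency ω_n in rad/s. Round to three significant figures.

ω_n ≈ 21.8 rad/s

Peak time t_p = π/ω_d, so ω_d = π/t_p = π/0.150 = 20.9 rad/s.
ω_n = ω_d/√(1−ζ²) = 20.9/√0.920 = 21.8 rad/s.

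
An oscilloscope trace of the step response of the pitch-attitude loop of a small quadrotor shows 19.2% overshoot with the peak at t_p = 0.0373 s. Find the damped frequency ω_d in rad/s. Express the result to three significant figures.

t_p = π/ω_d, so ω_d = π/0.0373 = 84.2 rad/s.

ω_d ≈ 84.2 rad/s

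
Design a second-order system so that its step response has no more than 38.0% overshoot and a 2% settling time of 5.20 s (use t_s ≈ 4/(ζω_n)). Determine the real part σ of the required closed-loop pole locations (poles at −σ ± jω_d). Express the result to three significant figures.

σ ≈ 0.769

The settling-time spec alone fixes σ = ζω_n = 4/t_s = 4/5.20 = 0.769.
(Overshoot then fixes ζ = 0.294 and hence ω_d = σ·√(1−ζ²)/ζ = 2.50 rad/s.)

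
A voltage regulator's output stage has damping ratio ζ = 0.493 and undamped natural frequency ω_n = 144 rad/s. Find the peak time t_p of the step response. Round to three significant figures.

The damped frequency is ω_d = ω_n√(1−ζ²) = 144·√(1−0.243) = 125 rad/s.
Peak time t_p = π/ω_d = π/125 = 0.0251 s.

t_p ≈ 0.0251 s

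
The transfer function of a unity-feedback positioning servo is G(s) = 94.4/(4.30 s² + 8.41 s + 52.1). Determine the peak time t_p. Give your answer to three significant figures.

t_p ≈ 0.940 s

Dividing through by 4.30: denominator becomes s² + 1.956 s + 12.12.
So ω_n = √12.12 = 3.48 rad/s and ζ = 1.956/(2·3.48) = 0.281.
ω_d = ω_n√(1−ζ²) = 3.34 rad/s. t_p = π/ω_d = 0.940 s.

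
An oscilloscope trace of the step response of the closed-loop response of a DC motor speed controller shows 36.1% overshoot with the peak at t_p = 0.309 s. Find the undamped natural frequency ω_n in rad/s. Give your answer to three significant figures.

ω_n ≈ 10.7 rad/s

ζ from %OS: ζ = |ln 0.361|/√(π²+ln²0.361) = 0.308.
From t_p = π/ω_d, ω_d = π/0.309 = 10.2 rad/s, so ω_n = ω_d/√(1−ζ²) = 10.7 rad/s.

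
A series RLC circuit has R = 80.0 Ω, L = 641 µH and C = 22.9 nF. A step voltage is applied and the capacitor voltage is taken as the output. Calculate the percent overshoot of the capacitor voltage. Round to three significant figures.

For a series RLC circuit (capacitor voltage as output), ω_n = 1/√(LC) = 1/√(641 µH · 22.9 nF) = 261000 rad/s.
ζ = (R/2)·√(C/L) = (80.0/2)·√(22.9 nF/641 µH) = 0.239.
%OS = 100 e^{−πζ/√(1−ζ²)} with ζ = 0.239 gives 46.1%.

%OS ≈ 46.1%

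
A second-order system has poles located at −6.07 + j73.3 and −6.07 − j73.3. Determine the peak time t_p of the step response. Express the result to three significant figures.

t_p = π/ω_d with ω_d = 73.3 (the imaginary part), so t_p = 0.0429 s.

t_p ≈ 0.0429 s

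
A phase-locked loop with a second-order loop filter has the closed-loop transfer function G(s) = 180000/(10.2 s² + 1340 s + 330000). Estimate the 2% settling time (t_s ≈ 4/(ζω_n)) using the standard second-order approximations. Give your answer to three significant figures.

Dividing through by 10.2: denominator becomes s² + 131.4 s + 32350.
So ω_n = √32350 = 180 rad/s and ζ = 131.4/(2·180) = 0.365.
t_s ≈ 4/(ζω_n) = 0.0609 s.

t_s ≈ 0.0609 s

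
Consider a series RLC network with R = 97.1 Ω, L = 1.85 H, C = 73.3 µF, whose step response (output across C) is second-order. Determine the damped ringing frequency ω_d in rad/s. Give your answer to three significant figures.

For a series RLC circuit (capacitor voltage as output), ω_n = 1/√(LC) = 1/√(1.85 H · 73.3 µF) = 85.9 rad/s.
ζ = (R/2)·√(C/L) = (97.1/2)·√(73.3 µF/1.85 H) = 0.306.
ω_d = ω_n√(1−ζ²) = 81.8 rad/s.

ω_d ≈ 81.8 rad/s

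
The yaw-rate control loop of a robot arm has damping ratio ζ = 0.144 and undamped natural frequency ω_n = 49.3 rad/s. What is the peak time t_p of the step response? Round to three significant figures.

The damped frequency is ω_d = ω_n√(1−ζ²) = 49.3·√(1−0.0207) = 48.8 rad/s.
Peak time t_p = π/ω_d = π/48.8 = 0.0644 s.

t_p ≈ 0.0644 s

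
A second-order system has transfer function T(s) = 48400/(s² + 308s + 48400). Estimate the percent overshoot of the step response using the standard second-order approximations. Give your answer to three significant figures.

%OS ≈ 4.60%

Comparing the denominator to s² + 2ζω_n s + ω_n²: ω_n = √48400 = 220 rad/s, and 2ζω_n = 308 so ζ = 308/(2·220) = 0.700.
%OS = 100·exp(−πζ/√(1−ζ²)) = 4.60%.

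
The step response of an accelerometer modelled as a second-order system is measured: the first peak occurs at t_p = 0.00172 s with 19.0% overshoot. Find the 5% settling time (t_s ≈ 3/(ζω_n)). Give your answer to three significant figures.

t_s ≈ 0.00311 s

ζ from %OS: ζ = |ln 0.190|/√(π²+ln²0.190) = 0.467.
t_p = π/ω_d ⇒ ω_d = 1830 rad/s; then ω_n = ω_d/√(1−ζ²) = 2070 rad/s.
t_s ≈ 3/(ζω_n) = 3/(0.467·2070) = 0.00311 s.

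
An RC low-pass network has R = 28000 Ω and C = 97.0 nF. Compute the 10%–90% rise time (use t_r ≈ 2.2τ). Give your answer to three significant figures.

t_r ≈ 0.00598 s

τ = RC = 28000 × 97.0 nF = 0.00272 s.
t_r ≈ 2.2τ = 0.00598 s.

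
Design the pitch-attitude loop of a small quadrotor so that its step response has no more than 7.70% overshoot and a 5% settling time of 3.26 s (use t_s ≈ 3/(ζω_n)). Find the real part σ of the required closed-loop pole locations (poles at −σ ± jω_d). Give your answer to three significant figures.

The settling-time spec alone fixes σ = ζω_n = 3/t_s = 3/3.26 = 0.920.
(Overshoot then fixes ζ = 0.632 and hence ω_d = σ·√(1−ζ²)/ζ = 1.13 rad/s.)

σ ≈ 0.920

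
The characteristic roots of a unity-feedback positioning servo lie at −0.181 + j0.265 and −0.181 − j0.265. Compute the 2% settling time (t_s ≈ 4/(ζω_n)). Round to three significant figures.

For poles at −σ ± jω_d, ζω_n = σ = 0.181, so t_s ≈ 4/σ = 22.1 s.

t_s ≈ 22.1 s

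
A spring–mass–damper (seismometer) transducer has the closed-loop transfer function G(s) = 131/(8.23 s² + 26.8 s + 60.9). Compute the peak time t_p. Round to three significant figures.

t_p ≈ 1.44 s

Dividing through by 8.23: denominator becomes s² + 3.256 s + 7.400.
So ω_n = √7.400 = 2.72 rad/s and ζ = 3.256/(2·2.72) = 0.599.
ω_d = ω_n√(1−ζ²) = 2.18 rad/s. t_p = π/ω_d = 1.44 s.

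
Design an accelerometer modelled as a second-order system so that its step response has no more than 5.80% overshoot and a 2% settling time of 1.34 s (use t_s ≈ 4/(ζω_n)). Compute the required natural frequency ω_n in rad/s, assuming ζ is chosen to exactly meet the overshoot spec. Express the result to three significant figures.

ω_n ≈ 4.45 rad/s

Inverting the overshoot relation: ζ = |ln 0.0580|/√(π² + ln²0.0580) = 0.672.
Then ω_n = 4/(ζ t_s) = 4/(0.672 × 1.34) = 4.45 rad/s.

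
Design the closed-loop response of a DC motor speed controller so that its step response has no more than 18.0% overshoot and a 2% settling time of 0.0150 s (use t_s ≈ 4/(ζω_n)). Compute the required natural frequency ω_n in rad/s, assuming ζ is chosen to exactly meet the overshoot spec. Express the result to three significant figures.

ω_n ≈ 557 rad/s

Inverting the overshoot relation: ζ = |ln 0.180|/√(π² + ln²0.180) = 0.479.
Then ω_n = 4/(ζ t_s) = 4/(0.479 × 0.0150) = 557 rad/s.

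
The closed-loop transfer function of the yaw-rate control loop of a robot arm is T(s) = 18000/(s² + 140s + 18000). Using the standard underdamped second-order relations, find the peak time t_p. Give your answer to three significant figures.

t_p ≈ 0.0274 s

Comparing the denominator to s² + 2ζω_n s + ω_n²: ω_n = √18000 = 134 rad/s, and 2ζω_n = 140 so ζ = 140/(2·134) = 0.522.
ω_d = 134·√(1 − 0.522²) = 114 rad/s. Then t_p = π/ω_d = 0.0274 s.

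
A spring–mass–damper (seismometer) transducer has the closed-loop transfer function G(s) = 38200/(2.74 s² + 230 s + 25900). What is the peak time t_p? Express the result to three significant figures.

t_p ≈ 0.0358 s

Dividing through by 2.74: denominator becomes s² + 83.94 s + 9453.
So ω_n = √9453 = 97.2 rad/s and ζ = 83.94/(2·97.2) = 0.432.
ω_d = 97.2·√(1 − 0.432²) = 87.7 rad/s. t_p = π/ω_d = 0.0358 s.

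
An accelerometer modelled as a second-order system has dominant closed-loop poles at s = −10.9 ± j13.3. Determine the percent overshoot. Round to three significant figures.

|pole| = ω_n = √(10.9² + 13.3²) = 17.2 rad/s; ζ = cos θ = σ/ω_n = 0.634.
%OS = 100 e^{−πζ/√(1−ζ²)} with ζ = 0.634 gives 7.62%.

%OS ≈ 7.62%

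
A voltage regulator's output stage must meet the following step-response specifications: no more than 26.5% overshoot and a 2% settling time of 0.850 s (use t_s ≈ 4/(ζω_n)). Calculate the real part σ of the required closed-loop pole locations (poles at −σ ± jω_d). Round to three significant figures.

σ ≈ 4.71

The settling-time spec alone fixes σ = ζω_n = 4/t_s = 4/0.850 = 4.71.
(Overshoot then fixes ζ = 0.389 and hence ω_d = σ·√(1−ζ²)/ζ = 11.1 rad/s.)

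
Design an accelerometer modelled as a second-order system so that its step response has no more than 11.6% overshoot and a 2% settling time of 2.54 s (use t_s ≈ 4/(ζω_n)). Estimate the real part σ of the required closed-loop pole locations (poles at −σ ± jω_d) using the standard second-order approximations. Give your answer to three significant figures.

σ ≈ 1.57

The settling-time spec alone fixes σ = ζω_n = 4/t_s = 4/2.54 = 1.57.
(Overshoot then fixes ζ = 0.566 and hence ω_d = σ·√(1−ζ²)/ζ = 2.30 rad/s.)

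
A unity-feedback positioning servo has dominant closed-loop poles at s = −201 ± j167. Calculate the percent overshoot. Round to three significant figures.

The poles are at −σ ± jω_d with σ = 201 and ω_d = 167, so ω_n = √(σ²+ω_d²) = 261 rad/s and ζ = σ/ω_n = 0.769.
%OS = 100 e^{−πζ/√(1−ζ²)} with ζ = 0.769 gives 2.28%.

%OS ≈ 2.28%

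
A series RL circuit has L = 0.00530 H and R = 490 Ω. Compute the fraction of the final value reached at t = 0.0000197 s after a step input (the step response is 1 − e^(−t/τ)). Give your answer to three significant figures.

y/y_∞ ≈ 0.838

τ = L/R = 0.00530/490 = 0.0000108 s.
y(t)/y_∞ = 1 − e^(−t/τ) = 1 − e^(−0.0000197/0.0000108) = 1 − e^(−1.82) = 0.838.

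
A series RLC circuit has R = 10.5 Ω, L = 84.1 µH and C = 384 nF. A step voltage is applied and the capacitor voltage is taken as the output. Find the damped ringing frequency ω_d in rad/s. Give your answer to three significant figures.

For a series RLC circuit (capacitor voltage as output), ω_n = 1/√(LC) = 1/√(84.1 µH · 384 nF) = 176000 rad/s.
ζ = (R/2)·√(C/L) = (10.5/2)·√(384 nF/84.1 µH) = 0.355.
ω_d = 176000·√(1 − 0.355²) = 165000 rad/s.

ω_d ≈ 165000 rad/s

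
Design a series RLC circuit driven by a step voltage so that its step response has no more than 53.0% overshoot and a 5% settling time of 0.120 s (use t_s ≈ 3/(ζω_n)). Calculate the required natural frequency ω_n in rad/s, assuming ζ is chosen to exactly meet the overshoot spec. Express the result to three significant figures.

Inverting the overshoot relation: ζ = |ln 0.530|/√(π² + ln²0.530) = 0.198.
From t_s ≈ 3/(ζω_n): ω_n = 3/(ζ·t_s) = 3/(0.198·0.120) = 126 rad/s.

ω_n ≈ 126 rad/s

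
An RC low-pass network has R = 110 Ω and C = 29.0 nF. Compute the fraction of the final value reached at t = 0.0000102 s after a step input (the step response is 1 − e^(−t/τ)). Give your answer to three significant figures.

τ = RC = 110 × 29.0 nF = 0.00000319 s.
y(t)/y_∞ = 1 − e^(−t/τ) = 1 − e^(−0.0000102/0.00000319) = 1 − e^(−3.20) = 0.959.

y/y_∞ ≈ 0.959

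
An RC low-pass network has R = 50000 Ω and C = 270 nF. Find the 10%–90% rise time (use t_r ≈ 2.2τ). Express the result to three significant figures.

t_r ≈ 0.0297 s

τ = RC = 50000 × 270 nF = 0.0135 s.
t_r ≈ 2.2τ = 0.0297 s.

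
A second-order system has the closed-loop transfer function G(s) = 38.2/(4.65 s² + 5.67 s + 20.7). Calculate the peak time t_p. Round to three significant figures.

t_p ≈ 1.56 s

Dividing through by 4.65: denominator becomes s² + 1.219 s + 4.452.
So ω_n = √4.452 = 2.11 rad/s and ζ = 1.219/(2·2.11) = 0.289.
The damped frequency ω_d = ω_n√(1−ζ²) = 2.02 rad/s. t_p = π/ω_d = 1.56 s.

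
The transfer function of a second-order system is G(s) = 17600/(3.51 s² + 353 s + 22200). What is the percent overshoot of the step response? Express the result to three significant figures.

Dividing through by 3.51: denominator becomes s² + 100.6 s + 6325.
So ω_n = √6325 = 79.5 rad/s and ζ = 100.6/(2·79.5) = 0.632.
Overshoot: exp(−π·0.632/√(1−0.632²)) = 0.0770, i.e. 7.70%.

%OS ≈ 7.70%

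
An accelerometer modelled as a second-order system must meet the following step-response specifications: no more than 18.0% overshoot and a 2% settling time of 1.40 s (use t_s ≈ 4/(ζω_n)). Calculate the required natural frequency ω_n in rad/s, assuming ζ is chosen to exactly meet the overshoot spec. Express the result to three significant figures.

ω_n ≈ 5.96 rad/s

Inverting the overshoot relation: ζ = |ln 0.180|/√(π² + ln²0.180) = 0.479.
From t_s ≈ 4/(ζω_n): ω_n = 4/(ζ·t_s) = 4/(0.479·1.40) = 5.96 rad/s.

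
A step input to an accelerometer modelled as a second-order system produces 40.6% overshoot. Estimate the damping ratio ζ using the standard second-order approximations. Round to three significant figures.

ζ ≈ 0.276

ζ = −ln(OS)/√(π² + (ln OS)²). With OS = 0.406, ln OS = −0.9014 and ζ = 0.9014/3.268 = 0.276.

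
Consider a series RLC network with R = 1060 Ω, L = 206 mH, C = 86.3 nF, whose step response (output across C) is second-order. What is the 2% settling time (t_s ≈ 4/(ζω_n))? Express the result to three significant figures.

t_s ≈ 0.00155 s

For a series RLC circuit (capacitor voltage as output), ω_n = 1/√(LC) = 1/√(206 mH · 86.3 nF) = 7500 rad/s.
ζ = (R/2)·√(C/L) = (1060/2)·√(86.3 nF/206 mH) = 0.343.
t_s ≈ 4/(ζω_n) = 0.00155 s.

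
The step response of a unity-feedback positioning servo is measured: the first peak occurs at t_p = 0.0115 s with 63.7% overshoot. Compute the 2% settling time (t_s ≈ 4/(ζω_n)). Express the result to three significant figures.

The overshoot fixes ζ = −ln(OS)/√(π²+ln²(OS)) = 0.142.
From t_p = π/ω_d, ω_d = π/0.0115 = 273 rad/s, so ω_n = ω_d/√(1−ζ²) = 276 rad/s.
t_s ≈ 4/(ζω_n) = 4/(0.142·276) = 0.102 s.

t_s ≈ 0.102 s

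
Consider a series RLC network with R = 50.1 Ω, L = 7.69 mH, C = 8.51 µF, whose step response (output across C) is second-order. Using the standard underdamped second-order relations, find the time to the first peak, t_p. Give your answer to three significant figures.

t_p ≈ 0.00145 s

For a series RLC circuit (capacitor voltage as output), ω_n = 1/√(LC) = 1/√(7.69 mH · 8.51 µF) = 3910 rad/s.
ζ = (R/2)·√(C/L) = (50.1/2)·√(8.51 µF/7.69 mH) = 0.833.
The damped frequency ω_d = ω_n√(1−ζ²) = 2160 rad/s. t_p = π/ω_d = 0.00145 s.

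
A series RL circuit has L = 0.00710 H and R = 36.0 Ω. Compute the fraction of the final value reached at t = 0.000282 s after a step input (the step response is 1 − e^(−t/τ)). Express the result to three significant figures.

τ = L/R = 0.00710/36.0 = 0.000197 s.
y(t)/y_∞ = 1 − e^(−t/τ) = 1 − e^(−0.000282/0.000197) = 1 − e^(−1.43) = 0.761.

y/y_∞ ≈ 0.761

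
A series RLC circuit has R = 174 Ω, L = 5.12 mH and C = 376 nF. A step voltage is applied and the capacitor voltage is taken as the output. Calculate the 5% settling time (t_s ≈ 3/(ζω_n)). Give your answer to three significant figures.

For a series RLC circuit (capacitor voltage as output), ω_n = 1/√(LC) = 1/√(5.12 mH · 376 nF) = 22800 rad/s.
ζ = (R/2)·√(C/L) = (174/2)·√(376 nF/5.12 mH) = 0.746.
t_s ≈ 3/(ζω_n) = 0.000177 s.

t_s ≈ 0.000177 s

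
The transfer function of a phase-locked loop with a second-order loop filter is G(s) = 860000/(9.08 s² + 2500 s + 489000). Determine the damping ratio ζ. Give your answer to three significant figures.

Dividing through by 9.08: denominator becomes s² + 275.3 s + 53850.
So ω_n = √53850 = 232 rad/s and ζ = 275.3/(2·232) = 0.593.

ζ ≈ 0.593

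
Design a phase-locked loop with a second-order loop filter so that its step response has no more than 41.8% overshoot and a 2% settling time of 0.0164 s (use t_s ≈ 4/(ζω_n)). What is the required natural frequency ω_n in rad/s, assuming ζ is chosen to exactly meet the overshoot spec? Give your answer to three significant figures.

ω_n ≈ 912 rad/s

From %OS = 100·exp(−πζ/√(1−ζ²)), invert to get ζ = −ln(OS)/√(π² + ln²(OS)) with OS = 0.418.
−ln 0.418 = 0.8723, so ζ = 0.8723/√(π² + 0.7609) = 0.268.
From t_s ≈ 4/(ζω_n): ω_n = 4/(ζ·t_s) = 4/(0.268·0.0164) = 912 rad/s.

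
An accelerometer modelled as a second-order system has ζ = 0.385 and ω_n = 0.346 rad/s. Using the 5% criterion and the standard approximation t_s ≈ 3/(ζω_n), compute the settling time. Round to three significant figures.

t_s ≈ 22.5 s

t_s ≈ 3/(ζω_n) = 3/(0.385 × 0.346) = 22.5 s.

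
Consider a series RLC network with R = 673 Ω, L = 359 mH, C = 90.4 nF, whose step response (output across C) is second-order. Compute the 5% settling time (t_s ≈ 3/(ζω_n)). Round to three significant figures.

For a series RLC circuit (capacitor voltage as output), ω_n = 1/√(LC) = 1/√(359 mH · 90.4 nF) = 5550 rad/s.
ζ = (R/2)·√(C/L) = (673/2)·√(90.4 nF/359 mH) = 0.169.
t_s ≈ 3/(ζω_n) = 0.00320 s.

t_s ≈ 0.00320 s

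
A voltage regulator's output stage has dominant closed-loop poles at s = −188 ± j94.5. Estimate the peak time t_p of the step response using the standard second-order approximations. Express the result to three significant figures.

t_p = π/ω_d with ω_d = 94.5 (the imaginary part), so t_p = 0.0332 s.

t_p ≈ 0.0332 s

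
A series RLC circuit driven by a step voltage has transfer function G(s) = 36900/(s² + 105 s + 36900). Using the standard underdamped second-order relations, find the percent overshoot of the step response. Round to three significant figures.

%OS ≈ 41.0%

Comparing the denominator to s² + 2ζω_n s + ω_n²: ω_n = √36900 = 192 rad/s, and 2ζω_n = 105 so ζ = 105/(2·192) = 0.273.
%OS = 100·exp(−πζ/√(1−ζ²)) = 41.0%.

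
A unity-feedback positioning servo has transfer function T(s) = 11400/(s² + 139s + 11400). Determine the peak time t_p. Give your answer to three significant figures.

t_p ≈ 0.0388 s

Matching coefficients with s² + 2ζω_n s + ω_n² gives ω_n² = 11400 ⇒ ω_n = 107 rad/s, and ζ = 139/(2ω_n) = 0.651.
ω_d = 107·√(1 − 0.651²) = 81.1 rad/s. Then t_p = π/ω_d = 0.0388 s.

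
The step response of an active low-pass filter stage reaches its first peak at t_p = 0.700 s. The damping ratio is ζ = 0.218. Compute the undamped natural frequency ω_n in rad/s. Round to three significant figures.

Peak time t_p = π/ω_d, so ω_d = π/t_p = π/0.700 = 4.49 rad/s.
ω_n = ω_d/√(1−ζ²) = 4.49/√0.952 = 4.60 rad/s.

ω_n ≈ 4.60 rad/s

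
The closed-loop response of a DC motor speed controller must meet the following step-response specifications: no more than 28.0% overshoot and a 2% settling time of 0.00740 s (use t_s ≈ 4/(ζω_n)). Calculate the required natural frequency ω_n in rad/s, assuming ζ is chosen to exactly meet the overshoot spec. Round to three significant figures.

ζ = −ln(OS)/√(π² + (ln OS)²). With OS = 0.280, ln OS = −1.273 and ζ = 1.273/3.390 = 0.376.
From t_s ≈ 4/(ζω_n): ω_n = 4/(ζ·t_s) = 4/(0.376·0.00740) = 1440 rad/s.

ω_n ≈ 1440 rad/s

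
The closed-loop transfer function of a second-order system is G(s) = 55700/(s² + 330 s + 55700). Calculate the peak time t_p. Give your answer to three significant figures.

ω_n = √55700 = 236 rad/s; ζ = 330/(2·236) = 0.699.
The damped frequency ω_d = ω_n√(1−ζ²) = 169 rad/s. Then t_p = π/ω_d = 0.0186 s.

t_p ≈ 0.0186 s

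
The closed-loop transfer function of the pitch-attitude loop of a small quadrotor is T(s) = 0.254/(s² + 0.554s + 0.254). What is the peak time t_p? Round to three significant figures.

t_p ≈ 7.46 s

Matching coefficients with s² + 2ζω_n s + ω_n² gives ω_n² = 0.254 ⇒ ω_n = 0.504 rad/s, and ζ = 0.554/(2ω_n) = 0.550.
ω_d = 0.504·√(1 − 0.550²) = 0.421 rad/s. Then t_p = π/ω_d = 7.46 s.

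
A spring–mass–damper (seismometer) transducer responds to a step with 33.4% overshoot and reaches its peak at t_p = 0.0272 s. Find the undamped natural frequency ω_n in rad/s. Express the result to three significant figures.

From the overshoot, ζ = −ln(OS)/√(π²+ln²(OS)) = 0.330.
From t_p = π/ω_d, ω_d = π/0.0272 = 115 rad/s, so ω_n = ω_d/√(1−ζ²) = 122 rad/s.

ω_n ≈ 122 rad/s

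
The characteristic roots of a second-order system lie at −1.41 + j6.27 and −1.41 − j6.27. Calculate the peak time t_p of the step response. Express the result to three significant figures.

t_p ≈ 0.501 s

t_p = π/ω_d with ω_d = 6.27 (the imaginary part), so t_p = 0.501 s.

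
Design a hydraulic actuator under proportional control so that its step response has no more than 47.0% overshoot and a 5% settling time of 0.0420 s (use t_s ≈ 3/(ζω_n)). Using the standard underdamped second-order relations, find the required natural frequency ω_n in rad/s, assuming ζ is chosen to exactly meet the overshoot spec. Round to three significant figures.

ω_n ≈ 306 rad/s

From %OS = 100·exp(−πζ/√(1−ζ²)), invert to get ζ = −ln(OS)/√(π² + ln²(OS)) with OS = 0.470.
−ln 0.470 = 0.7550, so ζ = 0.7550/√(π² + 0.5701) = 0.234.
Then ω_n = 3/(ζ t_s) = 3/(0.234 × 0.0420) = 306 rad/s.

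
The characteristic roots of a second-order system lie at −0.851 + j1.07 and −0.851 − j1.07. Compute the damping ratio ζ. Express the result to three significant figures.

ζ ≈ 0.622

With σ = 0.851, ω_d = 1.07: ω_n = √(σ²+ω_d²) = 1.37 rad/s, ζ = σ/ω_n = 0.622.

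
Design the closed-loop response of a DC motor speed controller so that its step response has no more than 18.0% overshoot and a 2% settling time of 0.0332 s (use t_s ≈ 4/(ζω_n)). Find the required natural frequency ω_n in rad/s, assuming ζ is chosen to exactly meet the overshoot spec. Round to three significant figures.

ω_n ≈ 251 rad/s

From %OS = 100·exp(−πζ/√(1−ζ²)), invert to get ζ = −ln(OS)/√(π² + ln²(OS)) with OS = 0.180.
−ln 0.180 = 1.715, so ζ = 1.715/√(π² + 2.941) = 0.479.
From t_s ≈ 4/(ζω_n): ω_n = 4/(ζ·t_s) = 4/(0.479·0.0332) = 251 rad/s.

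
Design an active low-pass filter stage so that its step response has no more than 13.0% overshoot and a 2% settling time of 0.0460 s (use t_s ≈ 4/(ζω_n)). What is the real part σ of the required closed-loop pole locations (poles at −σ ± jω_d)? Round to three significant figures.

The settling-time spec alone fixes σ = ζω_n = 4/t_s = 4/0.0460 = 87.0.
(Overshoot then fixes ζ = 0.545 and hence ω_d = σ·√(1−ζ²)/ζ = 134 rad/s.)

σ ≈ 87.0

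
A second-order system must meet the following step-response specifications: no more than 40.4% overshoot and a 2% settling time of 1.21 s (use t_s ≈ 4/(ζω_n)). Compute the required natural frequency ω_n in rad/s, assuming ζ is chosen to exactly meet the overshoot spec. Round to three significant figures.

ζ = −ln(OS)/√(π² + (ln OS)²). With OS = 0.404, ln OS = −0.9063 and ζ = 0.9063/3.270 = 0.277.
Then ω_n = 4/(ζ t_s) = 4/(0.277 × 1.21) = 11.9 rad/s.

ω_n ≈ 11.9 rad/s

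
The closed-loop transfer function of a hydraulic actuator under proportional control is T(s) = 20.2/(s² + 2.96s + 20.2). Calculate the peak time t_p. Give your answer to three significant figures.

ω_n = √20.2 = 4.49 rad/s; ζ = 2.96/(2·4.49) = 0.329.
The damped frequency ω_d = ω_n√(1−ζ²) = 4.24 rad/s. Then t_p = π/ω_d = 0.740 s.

t_p ≈ 0.740 s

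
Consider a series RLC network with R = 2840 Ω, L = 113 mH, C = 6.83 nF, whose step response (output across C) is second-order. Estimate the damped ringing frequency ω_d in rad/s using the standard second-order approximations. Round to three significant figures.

ω_d ≈ 33700 rad/s

For a series RLC circuit (capacitor voltage as output), ω_n = 1/√(LC) = 1/√(113 mH · 6.83 nF) = 36000 rad/s.
ζ = (R/2)·√(C/L) = (2840/2)·√(6.83 nF/113 mH) = 0.349.
The damped frequency ω_d = ω_n√(1−ζ²) = 33700 rad/s.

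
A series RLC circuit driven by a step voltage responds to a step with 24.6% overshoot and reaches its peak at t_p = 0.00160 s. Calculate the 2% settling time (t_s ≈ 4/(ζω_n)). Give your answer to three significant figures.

ζ from %OS: ζ = |ln 0.246|/√(π²+ln²0.246) = 0.408.
From t_p = π/ω_d, ω_d = π/0.00160 = 1960 rad/s, so ω_n = ω_d/√(1−ζ²) = 2150 rad/s.
t_s ≈ 4/(ζω_n) = 4/(0.408·2150) = 0.00456 s.

t_s ≈ 0.00456 s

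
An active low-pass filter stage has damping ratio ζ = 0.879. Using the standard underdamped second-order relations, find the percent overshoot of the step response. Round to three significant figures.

For an underdamped second-order system, %OS = 100·exp(−πζ/√(1−ζ²)).
πζ/√(1−ζ²) = π·0.879/√(1−0.773) = 5.791, so %OS = 100·e^(−5.791) = 0.305%.

%OS ≈ 0.305%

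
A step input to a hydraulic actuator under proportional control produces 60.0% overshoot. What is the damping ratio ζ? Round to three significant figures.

From %OS = 100·exp(−πζ/√(1−ζ²)), invert to get ζ = −ln(OS)/√(π² + ln²(OS)) with OS = 0.600.
−ln 0.600 = 0.5108, so ζ = 0.5108/√(π² + 0.2609) = 0.160.

ζ ≈ 0.160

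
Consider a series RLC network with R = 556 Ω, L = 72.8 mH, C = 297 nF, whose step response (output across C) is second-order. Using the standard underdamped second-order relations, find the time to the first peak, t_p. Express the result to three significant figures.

For a series RLC circuit (capacitor voltage as output), ω_n = 1/√(LC) = 1/√(72.8 mH · 297 nF) = 6800 rad/s.
ζ = (R/2)·√(C/L) = (556/2)·√(297 nF/72.8 mH) = 0.562.
ω_d = ω_n√(1−ζ²) = 5630 rad/s. t_p = π/ω_d = 0.000558 s.

t_p ≈ 0.000558 s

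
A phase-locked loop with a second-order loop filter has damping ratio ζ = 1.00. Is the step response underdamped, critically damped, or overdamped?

Since ζ = 1, the system is critically damped.

critically damped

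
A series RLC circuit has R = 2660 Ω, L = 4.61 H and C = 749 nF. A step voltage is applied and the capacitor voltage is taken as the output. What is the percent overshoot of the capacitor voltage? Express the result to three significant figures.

For a series RLC circuit (capacitor voltage as output), ω_n = 1/√(LC) = 1/√(4.61 H · 749 nF) = 538 rad/s.
ζ = (R/2)·√(C/L) = (2660/2)·√(749 nF/4.61 H) = 0.536.
%OS = 100 e^{−πζ/√(1−ζ²)} with ζ = 0.536 gives 13.6%.

%OS ≈ 13.6%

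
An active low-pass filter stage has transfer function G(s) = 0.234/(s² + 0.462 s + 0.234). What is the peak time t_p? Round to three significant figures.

Matching coefficients with s² + 2ζω_n s + ω_n² gives ω_n² = 0.234 ⇒ ω_n = 0.484 rad/s, and ζ = 0.462/(2ω_n) = 0.478.
ω_d = ω_n√(1−ζ²) = 0.425 rad/s. Then t_p = π/ω_d = 7.39 s.

t_p ≈ 7.39 s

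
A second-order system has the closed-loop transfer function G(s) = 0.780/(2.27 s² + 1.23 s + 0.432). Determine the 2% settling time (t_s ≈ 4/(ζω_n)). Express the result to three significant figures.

Dividing through by 2.27: denominator becomes s² + 0.5419 s + 0.1903.
So ω_n = √0.1903 = 0.436 rad/s and ζ = 0.5419/(2·0.436) = 0.621.
t_s ≈ 4/(ζω_n) = 14.8 s.

t_s ≈ 14.8 s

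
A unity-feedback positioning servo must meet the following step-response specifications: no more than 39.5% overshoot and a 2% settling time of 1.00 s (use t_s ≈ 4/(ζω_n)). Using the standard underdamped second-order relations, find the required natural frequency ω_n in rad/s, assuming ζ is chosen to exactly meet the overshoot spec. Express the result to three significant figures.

ω_n ≈ 14.1 rad/s

Inverting the overshoot relation: ζ = |ln 0.395|/√(π² + ln²0.395) = 0.284.
From t_s ≈ 4/(ζω_n): ω_n = 4/(ζ·t_s) = 4/(0.284·1.00) = 14.1 rad/s.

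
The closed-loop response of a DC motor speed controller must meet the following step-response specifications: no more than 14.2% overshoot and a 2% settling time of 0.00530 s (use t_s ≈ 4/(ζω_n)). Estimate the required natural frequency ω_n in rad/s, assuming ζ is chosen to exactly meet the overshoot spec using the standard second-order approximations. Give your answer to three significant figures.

ω_n ≈ 1430 rad/s

ζ = −ln(OS)/√(π² + (ln OS)²). With OS = 0.142, ln OS = −1.952 and ζ = 1.952/3.699 = 0.528.
From t_s ≈ 4/(ζω_n): ω_n = 4/(ζ·t_s) = 4/(0.528·0.00530) = 1430 rad/s.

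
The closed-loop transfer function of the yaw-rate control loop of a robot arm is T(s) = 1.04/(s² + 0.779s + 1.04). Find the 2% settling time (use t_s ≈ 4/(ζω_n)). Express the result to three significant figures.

t_s ≈ 10.3 s

ω_n = √1.04 = 1.02 rad/s; ζ = 0.779/(2·1.02) = 0.382.
t_s ≈ 4/(ζω_n) = 4/(0.382·1.02) = 10.3 s.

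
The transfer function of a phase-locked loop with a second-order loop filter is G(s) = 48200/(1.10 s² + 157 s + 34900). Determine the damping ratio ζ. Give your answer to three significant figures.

ζ ≈ 0.401

Dividing through by 1.10: denominator becomes s² + 142.7 s + 31730.
So ω_n = √31730 = 178 rad/s and ζ = 142.7/(2·178) = 0.401.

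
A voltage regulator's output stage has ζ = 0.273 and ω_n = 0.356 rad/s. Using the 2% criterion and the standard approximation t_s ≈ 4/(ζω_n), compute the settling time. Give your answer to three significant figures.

t_s ≈ 4/(ζω_n) = 4/(0.273 × 0.356) = 41.2 s.

t_s ≈ 41.2 s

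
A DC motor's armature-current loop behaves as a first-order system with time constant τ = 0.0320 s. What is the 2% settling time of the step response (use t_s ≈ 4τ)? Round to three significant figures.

t_s ≈ 4τ = 0.128 s.

t_s ≈ 0.128 s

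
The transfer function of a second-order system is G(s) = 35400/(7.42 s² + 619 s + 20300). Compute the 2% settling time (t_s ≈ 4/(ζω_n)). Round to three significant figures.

Dividing through by 7.42: denominator becomes s² + 83.42 s + 2736.
So ω_n = √2736 = 52.3 rad/s and ζ = 83.42/(2·52.3) = 0.797.
t_s ≈ 4/(ζω_n) = 0.0959 s.

t_s ≈ 0.0959 s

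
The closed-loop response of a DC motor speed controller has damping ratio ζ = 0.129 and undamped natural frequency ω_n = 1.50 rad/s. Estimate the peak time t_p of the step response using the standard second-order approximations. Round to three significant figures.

t_p ≈ 2.11 s

The damped frequency is ω_d = ω_n√(1−ζ²) = 1.50·√(1−0.0166) = 1.49 rad/s.
Peak time t_p = π/ω_d = π/1.49 = 2.11 s.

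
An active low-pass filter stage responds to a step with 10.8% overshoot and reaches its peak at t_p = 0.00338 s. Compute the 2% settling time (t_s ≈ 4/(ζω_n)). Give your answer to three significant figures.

ζ from %OS: ζ = |ln 0.108|/√(π²+ln²0.108) = 0.578.
From t_p = π/ω_d, ω_d = π/0.00338 = 929 rad/s, so ω_n = ω_d/√(1−ζ²) = 1140 rad/s.
t_s ≈ 4/(ζω_n) = 4/(0.578·1140) = 0.00607 s.

t_s ≈ 0.00607 s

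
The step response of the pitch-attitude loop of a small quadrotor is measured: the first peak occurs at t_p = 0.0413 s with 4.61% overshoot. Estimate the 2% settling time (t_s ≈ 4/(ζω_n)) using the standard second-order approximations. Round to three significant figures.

ζ from %OS: ζ = |ln 0.0461|/√(π²+ln²0.0461) = 0.700.
t_p = π/ω_d ⇒ ω_d = 76.1 rad/s; then ω_n = ω_d/√(1−ζ²) = 106 rad/s.
t_s ≈ 4/(ζω_n) = 4/(0.700·106) = 0.0537 s.

t_s ≈ 0.0537 s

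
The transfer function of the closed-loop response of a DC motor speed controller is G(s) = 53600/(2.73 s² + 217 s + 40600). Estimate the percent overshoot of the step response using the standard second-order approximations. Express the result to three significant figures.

%OS ≈ 33.9%

Dividing through by 2.73: denominator becomes s² + 79.49 s + 14870.
So ω_n = √14870 = 122 rad/s and ζ = 79.49/(2·122) = 0.326.
%OS = 100·exp(−πζ/√(1−ζ²)) = 33.9%.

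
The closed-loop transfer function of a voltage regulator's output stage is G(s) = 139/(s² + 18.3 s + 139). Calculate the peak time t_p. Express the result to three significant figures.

ω_n = √139 = 11.8 rad/s; ζ = 18.3/(2·11.8) = 0.776.
ω_d = 11.8·√(1 − 0.776²) = 7.43 rad/s. Then t_p = π/ω_d = 0.423 s.

t_p ≈ 0.423 s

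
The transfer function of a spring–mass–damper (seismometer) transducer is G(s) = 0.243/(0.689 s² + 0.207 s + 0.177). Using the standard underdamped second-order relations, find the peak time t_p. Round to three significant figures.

t_p ≈ 6.49 s

Dividing through by 0.689: denominator becomes s² + 0.3004 s + 0.2569.
So ω_n = √0.2569 = 0.507 rad/s and ζ = 0.3004/(2·0.507) = 0.296.
The damped frequency ω_d = ω_n√(1−ζ²) = 0.484 rad/s. t_p = π/ω_d = 6.49 s.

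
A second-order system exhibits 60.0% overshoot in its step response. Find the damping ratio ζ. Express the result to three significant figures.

ζ ≈ 0.160

From %OS = 100·exp(−πζ/√(1−ζ²)), invert to get ζ = −ln(OS)/√(π² + ln²(OS)) with OS = 0.600.
−ln 0.600 = 0.5108, so ζ = 0.5108/√(π² + 0.2609) = 0.160.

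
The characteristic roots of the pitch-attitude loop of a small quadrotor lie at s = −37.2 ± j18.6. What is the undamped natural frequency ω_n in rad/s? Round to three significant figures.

The poles are at −σ ± jω_d with σ = 37.2 and ω_d = 18.6, so ω_n = √(σ²+ω_d²) = 41.6 rad/s and ζ = σ/ω_n = 0.894.

ω_n ≈ 41.6 rad/s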